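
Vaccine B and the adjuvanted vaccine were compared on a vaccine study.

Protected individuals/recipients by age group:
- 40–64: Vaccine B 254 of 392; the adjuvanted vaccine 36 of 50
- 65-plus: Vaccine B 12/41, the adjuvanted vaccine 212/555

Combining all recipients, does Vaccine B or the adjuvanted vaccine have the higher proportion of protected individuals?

Vaccine B

40–64: Vaccine B 254/392 = 64.8%, the adjuvanted vaccine 36/50 = 72.0% → the adjuvanted vaccine
65-plus: Vaccine B 12/41 = 29.3%, the adjuvanted vaccine 212/555 = 38.2% → the adjuvanted vaccine
Overall: Vaccine B 266/433 = 61.4%, the adjuvanted vaccine 248/605 = 41.0% → Vaccine B
(The adjuvanted vaccine wins every age group but Vaccine B wins overall — the adjuvanted vaccine's recipients skew toward the low-rate 65-plus group.)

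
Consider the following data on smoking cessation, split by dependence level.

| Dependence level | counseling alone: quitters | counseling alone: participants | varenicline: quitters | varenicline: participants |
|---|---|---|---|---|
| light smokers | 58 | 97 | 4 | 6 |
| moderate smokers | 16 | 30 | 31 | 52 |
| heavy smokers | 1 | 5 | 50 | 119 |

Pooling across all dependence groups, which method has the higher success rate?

counseling alone

Light smokers: counseling alone 58/97 = 59.8%, varenicline 4/6 = 66.7% → varenicline
Moderate smokers: counseling alone 16/30 = 53.3%, varenicline 31/52 = 59.6% → varenicline
Heavy smokers: counseling alone 1/5 = 20.0%, varenicline 50/119 = 42.0% → varenicline
Overall: counseling alone 75/132 = 56.8%, varenicline 85/177 = 48.0% → counseling alone
(Varenicline wins every dependence group but counseling alone wins overall — varenicline's participants skew toward the low-rate heavy smokers group.)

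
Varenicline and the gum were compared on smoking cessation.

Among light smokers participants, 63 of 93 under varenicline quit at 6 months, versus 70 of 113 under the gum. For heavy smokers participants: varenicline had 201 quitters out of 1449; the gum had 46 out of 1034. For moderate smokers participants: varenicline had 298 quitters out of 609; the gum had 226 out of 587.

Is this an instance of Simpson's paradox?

Light smokers: varenicline 63/93 = 67.7%, the gum 70/113 = 61.9% → varenicline
Heavy smokers: varenicline 201/1449 = 13.9%, the gum 46/1034 = 4.4% → varenicline
Moderate smokers: varenicline 298/609 = 48.9%, the gum 226/587 = 38.5% → varenicline
Overall: varenicline 562/2151 = 26.1%, the gum 342/1734 = 19.7% → varenicline
Varenicline wins overall and in every dependence group — no reversal.

No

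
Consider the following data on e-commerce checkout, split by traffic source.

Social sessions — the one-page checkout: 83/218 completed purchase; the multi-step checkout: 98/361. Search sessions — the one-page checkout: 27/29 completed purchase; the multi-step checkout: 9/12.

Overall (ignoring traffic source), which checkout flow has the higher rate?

Social: the one-page checkout 83/218 = 38.1%, the multi-step checkout 98/361 = 27.1% → the one-page checkout
Search: the one-page checkout 27/29 = 93.1%, the multi-step checkout 9/12 = 75.0% → the one-page checkout
Overall: the one-page checkout 110/247 = 44.5%, the multi-step checkout 107/373 = 28.7% → the one-page checkout

the one-page checkout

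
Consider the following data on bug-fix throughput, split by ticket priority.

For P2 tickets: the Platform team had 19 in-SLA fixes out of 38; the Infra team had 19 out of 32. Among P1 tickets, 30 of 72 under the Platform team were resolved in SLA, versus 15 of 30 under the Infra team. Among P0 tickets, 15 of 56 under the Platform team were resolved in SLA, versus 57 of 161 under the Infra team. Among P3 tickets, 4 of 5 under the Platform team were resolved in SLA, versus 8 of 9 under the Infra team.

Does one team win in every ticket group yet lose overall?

No

P2: the Platform team 19/38 = 50.0%, the Infra team 19/32 = 59.4% → the Infra team
P1: the Platform team 30/72 = 41.7%, the Infra team 15/30 = 50.0% → the Infra team
P0: the Platform team 15/56 = 26.8%, the Infra team 57/161 = 35.4% → the Infra team
P3: the Platform team 4/5 = 80.0%, the Infra team 8/9 = 88.9% → the Infra team
Overall: the Platform team 68/171 = 39.8%, the Infra team 99/232 = 42.7% → the Infra team
The Infra team wins overall and in every ticket group — no reversal.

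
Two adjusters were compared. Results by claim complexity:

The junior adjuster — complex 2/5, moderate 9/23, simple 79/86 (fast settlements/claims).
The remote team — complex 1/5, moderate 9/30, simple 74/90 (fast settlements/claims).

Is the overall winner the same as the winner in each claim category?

Yes

Complex: the junior adjuster 2/5 = 40.0%, the remote team 1/5 = 20.0% → the junior adjuster
Moderate: the junior adjuster 9/23 = 39.1%, the remote team 9/30 = 30.0% → the junior adjuster
Simple: the junior adjuster 79/86 = 91.9%, the remote team 74/90 = 82.2% → the junior adjuster
Overall: the junior adjuster 90/114 = 78.9%, the remote team 84/125 = 67.2% → the junior adjuster
The junior adjuster wins overall and in every claim group — no reversal.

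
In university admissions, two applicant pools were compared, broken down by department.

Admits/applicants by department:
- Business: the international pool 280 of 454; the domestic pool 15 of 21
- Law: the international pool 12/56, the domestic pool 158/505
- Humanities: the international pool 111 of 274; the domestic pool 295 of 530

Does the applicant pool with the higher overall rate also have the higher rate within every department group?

No

Business: the international pool 280/454 = 61.7%, the domestic pool 15/21 = 71.4% → the domestic pool
Law: the international pool 12/56 = 21.4%, the domestic pool 158/505 = 31.3% → the domestic pool
Humanities: the international pool 111/274 = 40.5%, the domestic pool 295/530 = 55.7% → the domestic pool
Overall: the international pool 403/784 = 51.4%, the domestic pool 468/1056 = 44.3% → the international pool
The domestic pool wins each department group but the international pool wins overall — the comparison reverses. The domestic pool's applicants skew toward Law, which has a lower base rate.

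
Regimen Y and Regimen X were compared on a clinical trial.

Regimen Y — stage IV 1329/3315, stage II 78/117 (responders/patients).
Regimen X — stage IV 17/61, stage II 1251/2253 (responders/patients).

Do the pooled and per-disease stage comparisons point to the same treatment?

No

Stage IV: Regimen Y 1329/3315 = 40.1%, Regimen X 17/61 = 27.9% → Regimen Y
Stage II: Regimen Y 78/117 = 66.7%, Regimen X 1251/2253 = 55.5% → Regimen Y
Overall: Regimen Y 1407/3432 = 41.0%, Regimen X 1268/2314 = 54.8% → Regimen X
Regimen Y wins each disease group but Regimen X wins overall — the comparison reverses. Regimen Y's patients skew toward stage IV, which has a lower base rate.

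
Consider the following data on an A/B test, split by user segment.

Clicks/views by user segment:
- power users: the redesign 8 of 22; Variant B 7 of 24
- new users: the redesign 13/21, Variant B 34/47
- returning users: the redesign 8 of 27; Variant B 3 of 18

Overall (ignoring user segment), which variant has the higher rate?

Variant B

Power users: the redesign 8/22 = 36.4%, Variant B 7/24 = 29.2% → the redesign
New users: the redesign 13/21 = 61.9%, Variant B 34/47 = 72.3% → Variant B
Returning users: the redesign 8/27 = 29.6%, Variant B 3/18 = 16.7% → the redesign
Overall: the redesign 29/70 = 41.4%, Variant B 44/89 = 49.4% → Variant B
(Neither sweeps every user group, but Variant B has the higher pooled rate.)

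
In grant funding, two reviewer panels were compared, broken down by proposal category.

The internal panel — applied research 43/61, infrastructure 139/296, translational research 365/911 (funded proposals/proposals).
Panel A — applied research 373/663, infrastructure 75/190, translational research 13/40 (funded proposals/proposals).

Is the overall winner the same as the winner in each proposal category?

No

Applied research: the internal panel 43/61 = 70.5%, Panel A 373/663 = 56.3% → the internal panel
Infrastructure: the internal panel 139/296 = 47.0%, Panel A 75/190 = 39.5% → the internal panel
Translational research: the internal panel 365/911 = 40.1%, Panel A 13/40 = 32.5% → the internal panel
Overall: the internal panel 547/1268 = 43.1%, Panel A 461/893 = 51.6% → Panel A
The internal panel wins each proposal group but Panel A wins overall — the comparison reverses. The internal panel's proposals skew toward translational research, which has a lower base rate.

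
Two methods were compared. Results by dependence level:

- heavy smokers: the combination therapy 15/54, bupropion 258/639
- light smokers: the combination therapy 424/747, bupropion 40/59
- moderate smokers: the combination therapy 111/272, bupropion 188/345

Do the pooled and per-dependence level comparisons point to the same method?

No

Heavy smokers: the combination therapy 15/54 = 27.8%, bupropion 258/639 = 40.4% → bupropion
Light smokers: the combination therapy 424/747 = 56.8%, bupropion 40/59 = 67.8% → bupropion
Moderate smokers: the combination therapy 111/272 = 40.8%, bupropion 188/345 = 54.5% → bupropion
Overall: the combination therapy 550/1073 = 51.3%, bupropion 486/1043 = 46.6% → the combination therapy
Bupropion wins each dependence group but the combination therapy wins overall — the comparison reverses. Bupropion's participants skew toward heavy smokers, which has a lower base rate.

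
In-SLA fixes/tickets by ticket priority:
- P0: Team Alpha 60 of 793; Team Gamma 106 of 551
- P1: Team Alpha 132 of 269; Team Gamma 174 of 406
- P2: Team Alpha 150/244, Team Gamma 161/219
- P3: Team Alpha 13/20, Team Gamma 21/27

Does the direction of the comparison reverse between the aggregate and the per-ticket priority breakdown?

No

P0: Team Alpha 60/793 = 7.6%, Team Gamma 106/551 = 19.2% → Team Gamma
P1: Team Alpha 132/269 = 49.1%, Team Gamma 174/406 = 42.9% → Team Alpha
P2: Team Alpha 150/244 = 61.5%, Team Gamma 161/219 = 73.5% → Team Gamma
P3: Team Alpha 13/20 = 65.0%, Team Gamma 21/27 = 77.8% → Team Gamma
Overall: Team Alpha 355/1326 = 26.8%, Team Gamma 462/1203 = 38.4% → Team Gamma
Neither sweeps: Team Alpha wins 1 of 4 groups, Team Gamma wins 3. Team Gamma wins overall but not every group — no Simpson reversal.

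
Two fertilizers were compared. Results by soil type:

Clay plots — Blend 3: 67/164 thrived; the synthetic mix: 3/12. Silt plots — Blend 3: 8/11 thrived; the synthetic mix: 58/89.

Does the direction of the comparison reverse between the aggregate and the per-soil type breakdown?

Yes

Clay: Blend 3 67/164 = 40.9%, the synthetic mix 3/12 = 25.0% → Blend 3
Silt: Blend 3 8/11 = 72.7%, the synthetic mix 58/89 = 65.2% → Blend 3
Overall: Blend 3 75/175 = 42.9%, the synthetic mix 61/101 = 60.4% → the synthetic mix
Blend 3 wins each soil group but the synthetic mix wins overall — the comparison reverses. Blend 3's plots skew toward clay, which has a lower base rate.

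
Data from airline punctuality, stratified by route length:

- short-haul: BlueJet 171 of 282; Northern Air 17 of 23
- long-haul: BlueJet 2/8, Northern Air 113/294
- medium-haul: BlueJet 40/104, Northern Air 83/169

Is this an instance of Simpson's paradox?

Short-haul: BlueJet 171/282 = 60.6%, Northern Air 17/23 = 73.9% → Northern Air
Long-haul: BlueJet 2/8 = 25.0%, Northern Air 113/294 = 38.4% → Northern Air
Medium-haul: BlueJet 40/104 = 38.5%, Northern Air 83/169 = 49.1% → Northern Air
Overall: BlueJet 213/394 = 54.1%, Northern Air 213/486 = 43.8% → BlueJet
Northern Air wins each route group but BlueJet wins overall — the comparison reverses. Northern Air's flights skew toward long-haul, which has a lower base rate.

Yes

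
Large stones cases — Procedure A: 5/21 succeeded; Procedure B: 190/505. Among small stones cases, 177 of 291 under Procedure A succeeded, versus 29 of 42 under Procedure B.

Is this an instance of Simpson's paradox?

Large stones: Procedure A 5/21 = 23.8%, Procedure B 190/505 = 37.6% → Procedure B
Small stones: Procedure A 177/291 = 60.8%, Procedure B 29/42 = 69.0% → Procedure B
Overall: Procedure A 182/312 = 58.3%, Procedure B 219/547 = 40.0% → Procedure A
Procedure B wins each stone group but Procedure A wins overall — the comparison reverses. Procedure B's cases skew toward large stones, which has a lower base rate.

Yes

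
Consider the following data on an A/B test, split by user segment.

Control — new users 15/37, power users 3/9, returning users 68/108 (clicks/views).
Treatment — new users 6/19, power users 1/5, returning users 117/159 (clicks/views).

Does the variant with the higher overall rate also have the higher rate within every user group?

No

New users: Control 15/37 = 40.5%, Treatment 6/19 = 31.6% → Control
Power users: Control 3/9 = 33.3%, Treatment 1/5 = 20.0% → Control
Returning users: Control 68/108 = 63.0%, Treatment 117/159 = 73.6% → Treatment
Overall: Control 86/154 = 55.8%, Treatment 124/183 = 67.8% → Treatment
Neither sweeps: Control wins 2 of 3 groups, Treatment wins 1. Treatment wins overall but not every group — no Simpson reversal.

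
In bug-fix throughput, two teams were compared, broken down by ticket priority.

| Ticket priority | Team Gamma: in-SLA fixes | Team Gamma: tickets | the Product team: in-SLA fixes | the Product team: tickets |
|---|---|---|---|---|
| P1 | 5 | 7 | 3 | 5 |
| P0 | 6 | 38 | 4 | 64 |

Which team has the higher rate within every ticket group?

Team Gamma

P1: Team Gamma 5/7 = 71.4%, the Product team 3/5 = 60.0% → Team Gamma
P0: Team Gamma 6/38 = 15.8%, the Product team 4/64 = 6.2% → Team Gamma
Team Gamma has the higher rate in both groups.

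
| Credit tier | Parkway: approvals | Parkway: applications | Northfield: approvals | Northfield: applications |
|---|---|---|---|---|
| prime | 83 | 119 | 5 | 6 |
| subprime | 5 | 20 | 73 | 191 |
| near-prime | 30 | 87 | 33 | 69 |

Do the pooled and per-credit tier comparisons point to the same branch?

Prime: Parkway 83/119 = 69.7%, Northfield 5/6 = 83.3% → Northfield
Subprime: Parkway 5/20 = 25.0%, Northfield 73/191 = 38.2% → Northfield
Near-prime: Parkway 30/87 = 34.5%, Northfield 33/69 = 47.8% → Northfield
Overall: Parkway 118/226 = 52.2%, Northfield 111/266 = 41.7% → Parkway
Northfield wins each credit group but Parkway wins overall — the comparison reverses. Northfield's applications skew toward subprime, which has a lower base rate.

No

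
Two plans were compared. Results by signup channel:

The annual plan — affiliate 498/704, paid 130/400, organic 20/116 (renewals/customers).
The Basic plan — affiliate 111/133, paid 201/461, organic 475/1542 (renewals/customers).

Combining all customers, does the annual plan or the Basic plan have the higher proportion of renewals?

Affiliate: the annual plan 498/704 = 70.7%, the Basic plan 111/133 = 83.5% → the Basic plan
Paid: the annual plan 130/400 = 32.5%, the Basic plan 201/461 = 43.6% → the Basic plan
Organic: the annual plan 20/116 = 17.2%, the Basic plan 475/1542 = 30.8% → the Basic plan
Overall: the annual plan 648/1220 = 53.1%, the Basic plan 787/2136 = 36.8% → the annual plan
(The Basic plan wins every signup group but the annual plan wins overall — the Basic plan's customers skew toward the low-rate organic group.)

the annual plan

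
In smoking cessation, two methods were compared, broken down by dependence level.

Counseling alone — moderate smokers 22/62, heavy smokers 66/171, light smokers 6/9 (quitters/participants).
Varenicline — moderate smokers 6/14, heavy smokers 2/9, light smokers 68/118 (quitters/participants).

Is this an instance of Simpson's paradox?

No

Moderate smokers: counseling alone 22/62 = 35.5%, varenicline 6/14 = 42.9% → varenicline
Heavy smokers: counseling alone 66/171 = 38.6%, varenicline 2/9 = 22.2% → counseling alone
Light smokers: counseling alone 6/9 = 66.7%, varenicline 68/118 = 57.6% → counseling alone
Overall: counseling alone 94/242 = 38.8%, varenicline 76/141 = 53.9% → varenicline
Neither sweeps: counseling alone wins 2 of 3 groups, varenicline wins 1. Varenicline wins overall but not every group — no Simpson reversal.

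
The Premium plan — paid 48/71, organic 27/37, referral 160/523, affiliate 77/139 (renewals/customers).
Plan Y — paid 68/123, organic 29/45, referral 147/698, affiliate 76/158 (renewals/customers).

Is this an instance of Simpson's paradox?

No

Paid: the Premium plan 48/71 = 67.6%, Plan Y 68/123 = 55.3% → the Premium plan
Organic: the Premium plan 27/37 = 73.0%, Plan Y 29/45 = 64.4% → the Premium plan
Referral: the Premium plan 160/523 = 30.6%, Plan Y 147/698 = 21.1% → the Premium plan
Affiliate: the Premium plan 77/139 = 55.4%, Plan Y 76/158 = 48.1% → the Premium plan
Overall: the Premium plan 312/770 = 40.5%, Plan Y 320/1024 = 31.2% → the Premium plan
The Premium plan wins overall and in every signup group — no reversal.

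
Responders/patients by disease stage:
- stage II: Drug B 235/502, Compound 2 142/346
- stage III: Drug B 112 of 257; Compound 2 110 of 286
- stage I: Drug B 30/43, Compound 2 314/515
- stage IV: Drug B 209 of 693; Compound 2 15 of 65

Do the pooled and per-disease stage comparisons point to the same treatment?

No

Stage II: Drug B 235/502 = 46.8%, Compound 2 142/346 = 41.0% → Drug B
Stage III: Drug B 112/257 = 43.6%, Compound 2 110/286 = 38.5% → Drug B
Stage I: Drug B 30/43 = 69.8%, Compound 2 314/515 = 61.0% → Drug B
Stage IV: Drug B 209/693 = 30.2%, Compound 2 15/65 = 23.1% → Drug B
Overall: Drug B 586/1495 = 39.2%, Compound 2 581/1212 = 47.9% → Compound 2
Drug B wins each disease group but Compound 2 wins overall — the comparison reverses. Drug B's patients skew toward stage IV, which has a lower base rate.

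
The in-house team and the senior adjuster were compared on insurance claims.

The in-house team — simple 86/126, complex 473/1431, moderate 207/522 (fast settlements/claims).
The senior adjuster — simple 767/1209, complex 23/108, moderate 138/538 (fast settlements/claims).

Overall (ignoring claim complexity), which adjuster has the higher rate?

Simple: the in-house team 86/126 = 68.3%, the senior adjuster 767/1209 = 63.4% → the in-house team
Complex: the in-house team 473/1431 = 33.1%, the senior adjuster 23/108 = 21.3% → the in-house team
Moderate: the in-house team 207/522 = 39.7%, the senior adjuster 138/538 = 25.7% → the in-house team
Overall: the in-house team 766/2079 = 36.8%, the senior adjuster 928/1855 = 50.0% → the senior adjuster
(The in-house team wins every claim group but the senior adjuster wins overall — the in-house team's claims skew toward the low-rate complex group.)

the senior adjuster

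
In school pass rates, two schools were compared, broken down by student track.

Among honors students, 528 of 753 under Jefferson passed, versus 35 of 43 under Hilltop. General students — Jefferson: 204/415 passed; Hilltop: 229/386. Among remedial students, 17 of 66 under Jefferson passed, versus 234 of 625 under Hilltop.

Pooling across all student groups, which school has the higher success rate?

Jefferson

Honors: Jefferson 528/753 = 70.1%, Hilltop 35/43 = 81.4% → Hilltop
General: Jefferson 204/415 = 49.2%, Hilltop 229/386 = 59.3% → Hilltop
Remedial: Jefferson 17/66 = 25.8%, Hilltop 234/625 = 37.4% → Hilltop
Overall: Jefferson 749/1234 = 60.7%, Hilltop 498/1054 = 47.2% → Jefferson
(Hilltop wins every student group but Jefferson wins overall — Hilltop's students skew toward the low-rate remedial group.)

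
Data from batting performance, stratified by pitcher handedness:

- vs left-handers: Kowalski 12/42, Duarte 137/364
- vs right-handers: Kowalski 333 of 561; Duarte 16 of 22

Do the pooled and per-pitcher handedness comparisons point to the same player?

No

Vs left-handers: Kowalski 12/42 = 28.6%, Duarte 137/364 = 37.6% → Duarte
Vs right-handers: Kowalski 333/561 = 59.4%, Duarte 16/22 = 72.7% → Duarte
Overall: Kowalski 345/603 = 57.2%, Duarte 153/386 = 39.6% → Kowalski
Duarte wins each pitcher group but Kowalski wins overall — the comparison reverses. Duarte's at-bats skew toward vs left-handers, which has a lower base rate.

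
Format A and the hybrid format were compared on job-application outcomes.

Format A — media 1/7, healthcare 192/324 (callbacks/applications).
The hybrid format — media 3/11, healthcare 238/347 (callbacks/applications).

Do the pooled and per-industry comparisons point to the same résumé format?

Media: Format A 1/7 = 14.3%, the hybrid format 3/11 = 27.3% → the hybrid format
Healthcare: Format A 192/324 = 59.3%, the hybrid format 238/347 = 68.6% → the hybrid format
Overall: Format A 193/331 = 58.3%, the hybrid format 241/358 = 67.3% → the hybrid format
The hybrid format wins overall and in every industry group — no reversal.

Yes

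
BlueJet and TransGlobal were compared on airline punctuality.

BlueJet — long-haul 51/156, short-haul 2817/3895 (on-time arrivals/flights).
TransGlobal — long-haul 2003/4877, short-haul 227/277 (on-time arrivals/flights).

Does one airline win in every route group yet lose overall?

Yes

Long-haul: BlueJet 51/156 = 32.7%, TransGlobal 2003/4877 = 41.1% → TransGlobal
Short-haul: BlueJet 2817/3895 = 72.3%, TransGlobal 227/277 = 81.9% → TransGlobal
Overall: BlueJet 2868/4051 = 70.8%, TransGlobal 2230/5154 = 43.3% → BlueJet
TransGlobal wins each route group but BlueJet wins overall — the comparison reverses. TransGlobal's flights skew toward long-haul, which has a lower base rate.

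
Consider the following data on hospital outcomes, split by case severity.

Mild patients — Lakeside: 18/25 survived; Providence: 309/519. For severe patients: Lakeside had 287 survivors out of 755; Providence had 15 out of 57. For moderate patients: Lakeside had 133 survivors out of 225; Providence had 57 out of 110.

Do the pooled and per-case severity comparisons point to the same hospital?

No

Mild: Lakeside 18/25 = 72.0%, Providence 309/519 = 59.5% → Lakeside
Severe: Lakeside 287/755 = 38.0%, Providence 15/57 = 26.3% → Lakeside
Moderate: Lakeside 133/225 = 59.1%, Providence 57/110 = 51.8% → Lakeside
Overall: Lakeside 438/1005 = 43.6%, Providence 381/686 = 55.5% → Providence
Lakeside wins each case group but Providence wins overall — the comparison reverses. Lakeside's patients skew toward severe, which has a lower base rate.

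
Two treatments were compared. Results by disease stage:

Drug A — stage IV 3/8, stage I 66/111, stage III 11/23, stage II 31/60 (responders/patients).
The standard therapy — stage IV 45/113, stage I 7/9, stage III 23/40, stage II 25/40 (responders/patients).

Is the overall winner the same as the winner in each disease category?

Stage IV: Drug A 3/8 = 37.5%, the standard therapy 45/113 = 39.8% → the standard therapy
Stage I: Drug A 66/111 = 59.5%, the standard therapy 7/9 = 77.8% → the standard therapy
Stage III: Drug A 11/23 = 47.8%, the standard therapy 23/40 = 57.5% → the standard therapy
Stage II: Drug A 31/60 = 51.7%, the standard therapy 25/40 = 62.5% → the standard therapy
Overall: Drug A 111/202 = 55.0%, the standard therapy 100/202 = 49.5% → Drug A
The standard therapy wins each disease group but Drug A wins overall — the comparison reverses. The standard therapy's patients skew toward stage IV, which has a lower base rate.

No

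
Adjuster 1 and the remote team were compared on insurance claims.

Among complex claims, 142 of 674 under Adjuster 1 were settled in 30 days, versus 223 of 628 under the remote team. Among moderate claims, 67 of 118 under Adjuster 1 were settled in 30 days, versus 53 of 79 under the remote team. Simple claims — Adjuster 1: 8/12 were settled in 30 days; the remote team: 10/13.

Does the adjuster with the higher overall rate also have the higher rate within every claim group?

Yes

Complex: Adjuster 1 142/674 = 21.1%, the remote team 223/628 = 35.5% → the remote team
Moderate: Adjuster 1 67/118 = 56.8%, the remote team 53/79 = 67.1% → the remote team
Simple: Adjuster 1 8/12 = 66.7%, the remote team 10/13 = 76.9% → the remote team
Overall: Adjuster 1 217/804 = 27.0%, the remote team 286/720 = 39.7% → the remote team
The remote team wins overall and in every claim group — no reversal.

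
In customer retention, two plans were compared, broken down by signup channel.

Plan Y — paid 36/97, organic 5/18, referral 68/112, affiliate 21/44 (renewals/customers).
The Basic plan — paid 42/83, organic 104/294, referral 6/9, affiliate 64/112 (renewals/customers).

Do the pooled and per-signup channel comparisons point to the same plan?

No

Paid: Plan Y 36/97 = 37.1%, the Basic plan 42/83 = 50.6% → the Basic plan
Organic: Plan Y 5/18 = 27.8%, the Basic plan 104/294 = 35.4% → the Basic plan
Referral: Plan Y 68/112 = 60.7%, the Basic plan 6/9 = 66.7% → the Basic plan
Affiliate: Plan Y 21/44 = 47.7%, the Basic plan 64/112 = 57.1% → the Basic plan
Overall: Plan Y 130/271 = 48.0%, the Basic plan 216/498 = 43.4% → Plan Y
The Basic plan wins each signup group but Plan Y wins overall — the comparison reverses. The Basic plan's customers skew toward organic, which has a lower base rate.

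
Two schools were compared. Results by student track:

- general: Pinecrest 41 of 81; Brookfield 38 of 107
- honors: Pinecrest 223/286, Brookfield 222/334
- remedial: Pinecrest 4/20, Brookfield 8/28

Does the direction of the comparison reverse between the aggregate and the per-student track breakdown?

No

General: Pinecrest 41/81 = 50.6%, Brookfield 38/107 = 35.5% → Pinecrest
Honors: Pinecrest 223/286 = 78.0%, Brookfield 222/334 = 66.5% → Pinecrest
Remedial: Pinecrest 4/20 = 20.0%, Brookfield 8/28 = 28.6% → Brookfield
Overall: Pinecrest 268/387 = 69.3%, Brookfield 268/469 = 57.1% → Pinecrest
Neither sweeps: Pinecrest wins 2 of 3 groups, Brookfield wins 1. Pinecrest wins overall but not every group — no Simpson reversal.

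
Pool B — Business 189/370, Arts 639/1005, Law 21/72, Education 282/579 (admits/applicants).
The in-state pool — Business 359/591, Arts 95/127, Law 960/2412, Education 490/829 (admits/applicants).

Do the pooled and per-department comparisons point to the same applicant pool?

Business: Pool B 189/370 = 51.1%, the in-state pool 359/591 = 60.7% → the in-state pool
Arts: Pool B 639/1005 = 63.6%, the in-state pool 95/127 = 74.8% → the in-state pool
Law: Pool B 21/72 = 29.2%, the in-state pool 960/2412 = 39.8% → the in-state pool
Education: Pool B 282/579 = 48.7%, the in-state pool 490/829 = 59.1% → the in-state pool
Overall: Pool B 1131/2026 = 55.8%, the in-state pool 1904/3959 = 48.1% → Pool B
The in-state pool wins each department group but Pool B wins overall — the comparison reverses. The in-state pool's applicants skew toward Law, which has a lower base rate.

No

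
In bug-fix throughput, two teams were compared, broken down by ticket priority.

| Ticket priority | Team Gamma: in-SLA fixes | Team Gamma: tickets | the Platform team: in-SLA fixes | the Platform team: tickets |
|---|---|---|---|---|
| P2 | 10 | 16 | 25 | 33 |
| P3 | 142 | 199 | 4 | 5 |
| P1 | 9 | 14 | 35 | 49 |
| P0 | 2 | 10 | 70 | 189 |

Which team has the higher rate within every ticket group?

P2: Team Gamma 10/16 = 62.5%, the Platform team 25/33 = 75.8% → the Platform team
P3: Team Gamma 142/199 = 71.4%, the Platform team 4/5 = 80.0% → the Platform team
P1: Team Gamma 9/14 = 64.3%, the Platform team 35/49 = 71.4% → the Platform team
P0: Team Gamma 2/10 = 20.0%, the Platform team 70/189 = 37.0% → the Platform team
The Platform team has the higher rate in all 4 groups.

the Platform team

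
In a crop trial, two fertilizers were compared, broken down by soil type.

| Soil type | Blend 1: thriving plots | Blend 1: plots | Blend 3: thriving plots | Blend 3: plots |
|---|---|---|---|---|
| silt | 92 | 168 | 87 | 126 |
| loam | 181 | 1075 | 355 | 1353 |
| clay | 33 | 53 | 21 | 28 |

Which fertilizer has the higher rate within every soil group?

Blend 3

Silt: Blend 1 92/168 = 54.8%, Blend 3 87/126 = 69.0% → Blend 3
Loam: Blend 1 181/1075 = 16.8%, Blend 3 355/1353 = 26.2% → Blend 3
Clay: Blend 1 33/53 = 62.3%, Blend 3 21/28 = 75.0% → Blend 3
Blend 3 has the higher rate in all 3 groups.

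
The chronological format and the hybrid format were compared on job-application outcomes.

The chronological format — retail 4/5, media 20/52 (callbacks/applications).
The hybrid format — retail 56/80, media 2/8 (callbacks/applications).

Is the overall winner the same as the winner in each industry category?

No

Retail: the chronological format 4/5 = 80.0%, the hybrid format 56/80 = 70.0% → the chronological format
Media: the chronological format 20/52 = 38.5%, the hybrid format 2/8 = 25.0% → the chronological format
Overall: the chronological format 24/57 = 42.1%, the hybrid format 58/88 = 65.9% → the hybrid format
The chronological format wins each industry group but the hybrid format wins overall — the comparison reverses. The chronological format's applications skew toward media, which has a lower base rate.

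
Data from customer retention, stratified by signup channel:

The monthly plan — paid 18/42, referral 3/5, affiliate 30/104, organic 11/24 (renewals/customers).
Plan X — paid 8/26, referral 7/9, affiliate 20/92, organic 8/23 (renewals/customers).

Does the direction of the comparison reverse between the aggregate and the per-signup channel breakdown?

Paid: the monthly plan 18/42 = 42.9%, Plan X 8/26 = 30.8% → the monthly plan
Referral: the monthly plan 3/5 = 60.0%, Plan X 7/9 = 77.8% → Plan X
Affiliate: the monthly plan 30/104 = 28.8%, Plan X 20/92 = 21.7% → the monthly plan
Organic: the monthly plan 11/24 = 45.8%, Plan X 8/23 = 34.8% → the monthly plan
Overall: the monthly plan 62/175 = 35.4%, Plan X 43/150 = 28.7% → the monthly plan
Neither sweeps: the monthly plan wins 3 of 4 groups, Plan X wins 1. The monthly plan wins overall but not every group — no Simpson reversal.

No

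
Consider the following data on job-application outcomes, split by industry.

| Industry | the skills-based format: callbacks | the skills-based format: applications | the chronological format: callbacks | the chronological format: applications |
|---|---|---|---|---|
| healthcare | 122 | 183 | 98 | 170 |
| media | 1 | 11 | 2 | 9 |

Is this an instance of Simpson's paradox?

Healthcare: the skills-based format 122/183 = 66.7%, the chronological format 98/170 = 57.6% → the skills-based format
Media: the skills-based format 1/11 = 9.1%, the chronological format 2/9 = 22.2% → the chronological format
Overall: the skills-based format 123/194 = 63.4%, the chronological format 100/179 = 55.9% → the skills-based format
Neither sweeps: the skills-based format wins 1 of 2 groups, the chronological format wins 1. The skills-based format wins overall but not every group — no Simpson reversal.

No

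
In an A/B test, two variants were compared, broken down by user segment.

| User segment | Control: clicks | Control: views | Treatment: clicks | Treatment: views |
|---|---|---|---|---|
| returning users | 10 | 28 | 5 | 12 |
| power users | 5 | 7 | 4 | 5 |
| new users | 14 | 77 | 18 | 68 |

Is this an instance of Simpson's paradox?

Returning users: Control 10/28 = 35.7%, Treatment 5/12 = 41.7% → Treatment
Power users: Control 5/7 = 71.4%, Treatment 4/5 = 80.0% → Treatment
New users: Control 14/77 = 18.2%, Treatment 18/68 = 26.5% → Treatment
Overall: Control 29/112 = 25.9%, Treatment 27/85 = 31.8% → Treatment
Treatment wins overall and in every user group — no reversal.

No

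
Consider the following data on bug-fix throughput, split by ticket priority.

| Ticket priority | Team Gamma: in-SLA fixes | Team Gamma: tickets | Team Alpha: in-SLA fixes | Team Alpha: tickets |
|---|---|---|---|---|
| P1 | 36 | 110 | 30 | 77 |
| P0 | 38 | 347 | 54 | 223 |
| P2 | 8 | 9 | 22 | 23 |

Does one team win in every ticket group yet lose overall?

P1: Team Gamma 36/110 = 32.7%, Team Alpha 30/77 = 39.0% → Team Alpha
P0: Team Gamma 38/347 = 11.0%, Team Alpha 54/223 = 24.2% → Team Alpha
P2: Team Gamma 8/9 = 88.9%, Team Alpha 22/23 = 95.7% → Team Alpha
Overall: Team Gamma 82/466 = 17.6%, Team Alpha 106/323 = 32.8% → Team Alpha
Team Alpha wins overall and in every ticket group — no reversal.

No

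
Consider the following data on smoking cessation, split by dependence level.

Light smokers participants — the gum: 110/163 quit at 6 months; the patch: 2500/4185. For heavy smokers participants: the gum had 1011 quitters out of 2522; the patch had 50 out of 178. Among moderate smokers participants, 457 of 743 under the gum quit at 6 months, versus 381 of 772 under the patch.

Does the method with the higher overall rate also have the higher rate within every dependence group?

Light smokers: the gum 110/163 = 67.5%, the patch 2500/4185 = 59.7% → the gum
Heavy smokers: the gum 1011/2522 = 40.1%, the patch 50/178 = 28.1% → the gum
Moderate smokers: the gum 457/743 = 61.5%, the patch 381/772 = 49.4% → the gum
Overall: the gum 1578/3428 = 46.0%, the patch 2931/5135 = 57.1% → the patch
The gum wins each dependence group but the patch wins overall — the comparison reverses. The gum's participants skew toward heavy smokers, which has a lower base rate.

No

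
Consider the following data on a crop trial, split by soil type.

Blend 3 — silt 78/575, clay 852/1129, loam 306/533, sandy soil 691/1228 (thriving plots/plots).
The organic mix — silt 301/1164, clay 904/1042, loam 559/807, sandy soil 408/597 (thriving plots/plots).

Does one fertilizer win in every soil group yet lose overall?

No

Silt: Blend 3 78/575 = 13.6%, the organic mix 301/1164 = 25.9% → the organic mix
Clay: Blend 3 852/1129 = 75.5%, the organic mix 904/1042 = 86.8% → the organic mix
Loam: Blend 3 306/533 = 57.4%, the organic mix 559/807 = 69.3% → the organic mix
Sandy soil: Blend 3 691/1228 = 56.3%, the organic mix 408/597 = 68.3% → the organic mix
Overall: Blend 3 1927/3465 = 55.6%, the organic mix 2172/3610 = 60.2% → the organic mix
The organic mix wins overall and in every soil group — no reversal.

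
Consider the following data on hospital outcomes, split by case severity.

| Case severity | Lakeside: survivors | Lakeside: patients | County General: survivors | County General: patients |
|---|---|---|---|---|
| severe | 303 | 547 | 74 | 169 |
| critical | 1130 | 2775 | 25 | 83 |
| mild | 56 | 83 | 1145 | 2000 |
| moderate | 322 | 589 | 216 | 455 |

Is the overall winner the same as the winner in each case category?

No

Severe: Lakeside 303/547 = 55.4%, County General 74/169 = 43.8% → Lakeside
Critical: Lakeside 1130/2775 = 40.7%, County General 25/83 = 30.1% → Lakeside
Mild: Lakeside 56/83 = 67.5%, County General 1145/2000 = 57.2% → Lakeside
Moderate: Lakeside 322/589 = 54.7%, County General 216/455 = 47.5% → Lakeside
Overall: Lakeside 1811/3994 = 45.3%, County General 1460/2707 = 53.9% → County General
Lakeside wins each case group but County General wins overall — the comparison reverses. Lakeside's patients skew toward critical, which has a lower base rate.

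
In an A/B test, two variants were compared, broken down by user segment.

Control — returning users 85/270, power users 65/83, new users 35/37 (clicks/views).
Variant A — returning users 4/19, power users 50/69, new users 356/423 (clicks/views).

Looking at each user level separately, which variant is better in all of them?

Control

Returning users: Control 85/270 = 31.5%, Variant A 4/19 = 21.1% → Control
Power users: Control 65/83 = 78.3%, Variant A 50/69 = 72.5% → Control
New users: Control 35/37 = 94.6%, Variant A 356/423 = 84.2% → Control
Control has the higher rate in all 3 groups.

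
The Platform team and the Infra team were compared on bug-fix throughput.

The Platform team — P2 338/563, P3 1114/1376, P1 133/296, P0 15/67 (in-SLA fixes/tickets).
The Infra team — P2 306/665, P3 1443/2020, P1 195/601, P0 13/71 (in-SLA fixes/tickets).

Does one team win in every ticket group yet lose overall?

No

P2: the Platform team 338/563 = 60.0%, the Infra team 306/665 = 46.0% → the Platform team
P3: the Platform team 1114/1376 = 81.0%, the Infra team 1443/2020 = 71.4% → the Platform team
P1: the Platform team 133/296 = 44.9%, the Infra team 195/601 = 32.4% → the Platform team
P0: the Platform team 15/67 = 22.4%, the Infra team 13/71 = 18.3% → the Platform team
Overall: the Platform team 1600/2302 = 69.5%, the Infra team 1957/3357 = 58.3% → the Platform team
The Platform team wins overall and in every ticket group — no reversal.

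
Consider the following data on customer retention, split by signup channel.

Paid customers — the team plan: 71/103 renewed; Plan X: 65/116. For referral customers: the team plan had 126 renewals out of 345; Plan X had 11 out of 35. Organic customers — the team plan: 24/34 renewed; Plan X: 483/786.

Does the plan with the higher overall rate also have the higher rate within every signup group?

Paid: the team plan 71/103 = 68.9%, Plan X 65/116 = 56.0% → the team plan
Referral: the team plan 126/345 = 36.5%, Plan X 11/35 = 31.4% → the team plan
Organic: the team plan 24/34 = 70.6%, Plan X 483/786 = 61.5% → the team plan
Overall: the team plan 221/482 = 45.9%, Plan X 559/937 = 59.7% → Plan X
The team plan wins each signup group but Plan X wins overall — the comparison reverses. The team plan's customers skew toward referral, which has a lower base rate.

No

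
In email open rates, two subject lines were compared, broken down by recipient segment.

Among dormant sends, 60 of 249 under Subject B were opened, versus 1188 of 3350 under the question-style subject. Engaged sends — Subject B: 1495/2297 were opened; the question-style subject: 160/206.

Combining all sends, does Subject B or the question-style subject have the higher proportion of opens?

Subject B

Dormant: Subject B 60/249 = 24.1%, the question-style subject 1188/3350 = 35.5% → the question-style subject
Engaged: Subject B 1495/2297 = 65.1%, the question-style subject 160/206 = 77.7% → the question-style subject
Overall: Subject B 1555/2546 = 61.1%, the question-style subject 1348/3556 = 37.9% → Subject B
(The question-style subject wins every recipient group but Subject B wins overall — the question-style subject's sends skew toward the low-rate dormant group.)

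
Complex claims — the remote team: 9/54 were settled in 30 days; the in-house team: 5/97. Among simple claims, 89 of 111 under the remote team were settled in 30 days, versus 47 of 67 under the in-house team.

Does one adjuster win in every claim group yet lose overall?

Complex: the remote team 9/54 = 16.7%, the in-house team 5/97 = 5.2% → the remote team
Simple: the remote team 89/111 = 80.2%, the in-house team 47/67 = 70.1% → the remote team
Overall: the remote team 98/165 = 59.4%, the in-house team 52/164 = 31.7% → the remote team
The remote team wins overall and in every claim group — no reversal.

No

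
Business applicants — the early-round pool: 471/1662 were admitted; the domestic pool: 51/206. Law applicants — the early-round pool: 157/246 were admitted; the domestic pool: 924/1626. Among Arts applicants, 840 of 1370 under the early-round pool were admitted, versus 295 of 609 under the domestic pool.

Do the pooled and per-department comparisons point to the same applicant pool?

Business: the early-round pool 471/1662 = 28.3%, the domestic pool 51/206 = 24.8% → the early-round pool
Law: the early-round pool 157/246 = 63.8%, the domestic pool 924/1626 = 56.8% → the early-round pool
Arts: the early-round pool 840/1370 = 61.3%, the domestic pool 295/609 = 48.4% → the early-round pool
Overall: the early-round pool 1468/3278 = 44.8%, the domestic pool 1270/2441 = 52.0% → the domestic pool
The early-round pool wins each department group but the domestic pool wins overall — the comparison reverses. The early-round pool's applicants skew toward Business, which has a lower base rate.

No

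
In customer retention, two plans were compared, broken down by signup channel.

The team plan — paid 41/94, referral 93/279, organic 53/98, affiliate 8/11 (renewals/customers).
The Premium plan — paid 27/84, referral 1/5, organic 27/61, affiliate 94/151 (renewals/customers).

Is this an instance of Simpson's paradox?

Paid: the team plan 41/94 = 43.6%, the Premium plan 27/84 = 32.1% → the team plan
Referral: the team plan 93/279 = 33.3%, the Premium plan 1/5 = 20.0% → the team plan
Organic: the team plan 53/98 = 54.1%, the Premium plan 27/61 = 44.3% → the team plan
Affiliate: the team plan 8/11 = 72.7%, the Premium plan 94/151 = 62.3% → the team plan
Overall: the team plan 195/482 = 40.5%, the Premium plan 149/301 = 49.5% → the Premium plan
The team plan wins each signup group but the Premium plan wins overall — the comparison reverses. The team plan's customers skew toward referral, which has a lower base rate.

Yes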